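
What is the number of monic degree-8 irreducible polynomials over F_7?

x^(7^8) − x is the product of all monic irreducibles of degree dividing 8; Möbius inversion gives N = (1/8) Σ μ(8/d)·7^d.
Divisors of 8: 1, 2, 4, 8; μ(8/d) for each: 0, 0, -1, 1.
Σ = − 7^4 + 7^8 = 5762400.
N = 5762400/8 = 720300.

720300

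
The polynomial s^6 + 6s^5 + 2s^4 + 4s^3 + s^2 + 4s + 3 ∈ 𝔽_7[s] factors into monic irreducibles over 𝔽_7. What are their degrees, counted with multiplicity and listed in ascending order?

1, 1, 2, 2

Write h(s) = s^6 + 6s^5 + 2s^4 + 4s^3 + s^2 + 4s + 3.
Linear factors from roots: (s + 6), (s + 1).
Complete factorization: h(s) = (s + 1)·(s + 6)·(s^2 + 2s + 3)·(s^2 + 4s + 6).
Factor degrees with multiplicity: 1 + 1 + 2 + 2 = 6.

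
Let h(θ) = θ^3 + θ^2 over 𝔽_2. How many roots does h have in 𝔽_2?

2

Evaluate at each of the 2 elements of 𝔽_2:
h(0) = 0 → root; h(1) = 0 → root.
Roots: {0, 1}.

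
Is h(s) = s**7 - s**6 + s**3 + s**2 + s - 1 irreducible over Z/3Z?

Check for roots in Z/3Z: h(0) = 2; h(1) = 2; h(2) = 2.
No roots, so no linear factors.
Monic irreducibles of degree 2 over GF(3): s**2 + 1, s**2 + s - 1, s**2 - s - 1.
None of them divide h (all give nonzero remainder).
Degree-3 irreducible divisors: test the 8 monic irreducibles of degree 3 over GF(3).
None of them divide h (all give nonzero remainder).
No irreducible factor of degree ≤ 3 exists, so h is irreducible over GF(3).

Yes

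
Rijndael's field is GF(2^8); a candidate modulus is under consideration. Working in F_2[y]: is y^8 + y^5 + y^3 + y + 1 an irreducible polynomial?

Yes

Write m(y) = y^8 + y^5 + y^3 + y + 1.
Check for roots in F_2: m(0) = 1; m(1) = 1.
No roots, so no linear factors.
Monic irreducibles of degree 2 over GF(2): y^2 + y + 1.
None of them divide m (all give nonzero remainder).
Monic irreducibles of degree 3 over GF(2): y^3 + y + 1, y^3 + y^2 + 1.
None of them divide m (all give nonzero remainder).
Monic irreducibles of degree 4 over GF(2): y^4 + y + 1, y^4 + y^3 + 1, y^4 + y^3 + y^2 + y + 1.
None of them divide m (all give nonzero remainder).
No irreducible factor of degree ≤ 4 exists, so m is irreducible over GF(2).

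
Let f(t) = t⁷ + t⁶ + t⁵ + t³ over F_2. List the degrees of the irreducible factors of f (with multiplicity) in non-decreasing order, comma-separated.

Roots in F_2: f(0) = 0 → root; f(1) = 0 → root.
Linear factors from roots: (t), (t + 1).
Complete factorization: f(t) = (t + 1)·(t)^3·(t³ + t + 1).
Factor degrees with multiplicity: 1 + 1 + 1 + 1 + 3 = 7.

1, 1, 1, 1, 3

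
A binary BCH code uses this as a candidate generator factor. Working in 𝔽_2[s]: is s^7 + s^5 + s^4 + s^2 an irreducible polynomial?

Write h(s) = s^7 + s^5 + s^4 + s^2.
Check for roots in 𝔽_2: h(0) = 0 → root; h(1) = 0 → root.
h(0) = 0, so (s) divides h(s); h is reducible.

No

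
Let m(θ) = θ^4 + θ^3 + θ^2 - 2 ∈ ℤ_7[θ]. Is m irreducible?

Check for roots in ℤ_7: m(0) = 5; m(1) = 1; m(2) = 5; m(3) = 3; m(4) = 5; m(5) = 3; m(6) = 6.
No roots, so no linear factors.
Degree-2 irreducible divisors: test the 21 monic irreducibles of degree 2 over GF(7).
None of them divide m (all give nonzero remainder).
No irreducible factor of degree ≤ 2 exists, so m is irreducible over GF(7).

Yes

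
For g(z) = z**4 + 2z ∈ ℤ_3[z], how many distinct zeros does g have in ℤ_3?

2

Evaluate at each of the 3 elements of ℤ_3:
g(0) = 0 → root; g(1) = 0 → root; g(2) = 2.
Roots: {0, 1}.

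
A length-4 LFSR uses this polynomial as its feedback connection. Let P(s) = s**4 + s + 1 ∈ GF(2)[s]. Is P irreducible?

Check for roots in GF(2): P(0) = 1; P(1) = 1.
No roots, so no linear factors.
Monic irreducibles of degree 2 over GF(2): s**2 + s + 1.
None of them divide P (all give nonzero remainder).
No irreducible factor of degree ≤ 2 exists, so P is irreducible over GF(2).

Yes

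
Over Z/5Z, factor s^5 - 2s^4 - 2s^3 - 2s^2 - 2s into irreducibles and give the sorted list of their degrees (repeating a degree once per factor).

Write h(s) = s^5 - 2s^4 - 2s^3 - 2s^2 - 2s.
Roots in Z/5Z: h(0) = 0 → root; h(1) = 3; h(2) = 2; h(3) = 3; h(4) = 4.
Linear factors from roots: (s).
Complete factorization: h(s) = (s)·(s^2 + s + 2)·(s^2 + 2s - 1).
Factor degrees with multiplicity: 1 + 2 + 2 = 5.

1, 2, 2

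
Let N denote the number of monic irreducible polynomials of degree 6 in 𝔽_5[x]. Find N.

2580

Gauss's count: N_{5}(6) = (1/6) Σ_{d|6} μ(6/d)·5^d.
Divisors of 6: 1, 2, 3, 6; μ(6/d) for each: 1, -1, -1, 1.
Σ = 5^1 − 5^2 − 5^3 + 5^6 = 15480.
N = 15480/6 = 2580.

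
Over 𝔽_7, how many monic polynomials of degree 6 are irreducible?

19544

x^(7^6) − x is the product of all monic irreducibles of degree dividing 6; Möbius inversion gives N = (1/6) Σ μ(6/d)·7^d.
Divisors of 6: 1, 2, 3, 6; μ(6/d) for each: 1, -1, -1, 1.
Σ = 7^1 − 7^2 − 7^3 + 7^6 = 117264.
N = 117264/6 = 19544.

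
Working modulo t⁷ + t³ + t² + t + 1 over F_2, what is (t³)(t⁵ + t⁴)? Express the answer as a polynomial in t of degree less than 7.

t^4 + 1

Multiply in F_2[t]: (t³)·(t⁵ + t⁴) = t⁸ + t⁷.
Reduce using t⁷ ≡ t³ + t² + t + 1 (mod t⁷ + t³ + t² + t + 1).
Reduced: t⁴ + 1.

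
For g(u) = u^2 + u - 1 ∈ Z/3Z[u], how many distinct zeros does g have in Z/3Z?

Evaluate at each of the 3 elements of Z/3Z:
g(0) = 2; g(1) = 1; g(2) = 2.
No element is a root.

0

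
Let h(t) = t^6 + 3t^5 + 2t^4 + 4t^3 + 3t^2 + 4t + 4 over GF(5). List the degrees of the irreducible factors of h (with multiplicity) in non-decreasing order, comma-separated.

6

Roots in GF(5): h(0) = 4; h(1) = 1; h(2) = 3; h(3) = 1; h(4) = 4.
Complete factorization: h(t) = (t^6 + 3t^5 + 2t^4 + 4t^3 + 3t^2 + 4t + 4).
Factor degrees with multiplicity: 6 = 6.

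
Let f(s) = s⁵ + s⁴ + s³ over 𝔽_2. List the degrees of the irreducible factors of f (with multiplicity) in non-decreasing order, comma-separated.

Roots in 𝔽_2: f(0) = 0 → root; f(1) = 1.
Linear factors from roots: (s).
Complete factorization: f(s) = (s)^3·(s² + s + 1).
Factor degrees with multiplicity: 1 + 1 + 1 + 2 = 5.

1, 1, 1, 2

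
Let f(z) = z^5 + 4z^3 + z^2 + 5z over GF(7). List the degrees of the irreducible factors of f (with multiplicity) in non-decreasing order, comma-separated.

Linear factors from roots: (z), (z + 3), (z + 2).
Complete factorization: f(z) = (z)·(z + 2)·(z + 3)·(z^2 + 2z + 2).
Factor degrees with multiplicity: 1 + 1 + 1 + 2 = 5.

1, 1, 1, 2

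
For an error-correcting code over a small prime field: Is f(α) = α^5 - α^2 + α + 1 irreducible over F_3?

Check for roots in F_3: f(0) = 1; f(1) = 2; f(2) = 1.
No roots, so no linear factors.
Monic irreducibles of degree 2 over GF(3): α^2 + 1, α^2 + α - 1, α^2 - α - 1.
None of them divide f (all give nonzero remainder).
No irreducible factor of degree ≤ 2 exists, so f is irreducible over GF(3).

Yes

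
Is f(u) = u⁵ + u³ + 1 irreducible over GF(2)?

Check for roots in GF(2): f(0) = 1; f(1) = 1.
No roots, so no linear factors.
Monic irreducibles of degree 2 over GF(2): u² + u + 1.
None of them divide f (all give nonzero remainder).
No irreducible factor of degree ≤ 2 exists, so f is irreducible over GF(2).

Yes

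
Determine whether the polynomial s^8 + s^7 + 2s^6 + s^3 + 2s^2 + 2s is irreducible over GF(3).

No

Write g(s) = s^8 + s^7 + 2s^6 + s^3 + 2s^2 + 2s.
Check for roots in GF(3): g(0) = 0 → root; g(1) = 0 → root; g(2) = 1.
g(0) = 0, so (s) divides g(s); g is reducible.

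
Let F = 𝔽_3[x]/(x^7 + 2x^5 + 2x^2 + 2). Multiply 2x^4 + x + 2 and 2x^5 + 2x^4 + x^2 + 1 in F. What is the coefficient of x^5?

Multiply in 𝔽_3[x]: (2x^4 + x + 2)·(2x^5 + 2x^4 + x^2 + 1) = x^9 + x^8 + x^6 + x^3 + 2x^2 + x + 2.
Reduce using x^7 ≡ x^5 + x^2 + 1 (mod x^7 + 2x^5 + 2x^2 + 2).
Reduced: 2x^6 + x^5 + x^4 + 2x^3 + x^2 + 2x.

1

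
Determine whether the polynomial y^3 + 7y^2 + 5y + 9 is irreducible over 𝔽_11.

Write P(y) = y^3 + 7y^2 + 5y + 9.
Check each element of 𝔽_11 for a root: P(0)=9, P(1)=0, P(2)=0, P(3)=4, P(4)=7, P(5)=4, P(6)=1, P(7)=4, P(8)=8, P(9)=8, P(10)=10.
P(1) = 0, so (y − 1) divides P(y); P is reducible.

No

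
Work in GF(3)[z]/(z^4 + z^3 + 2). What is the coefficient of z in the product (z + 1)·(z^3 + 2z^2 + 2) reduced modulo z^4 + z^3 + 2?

Multiply in GF(3)[z]: (z + 1)·(z^3 + 2z^2 + 2) = z^4 + 2z^2 + 2z + 2.
Reduce using z^4 ≡ 2z^3 + 1 (mod z^4 + z^3 + 2).
Reduced: 2z^3 + 2z^2 + 2z.

2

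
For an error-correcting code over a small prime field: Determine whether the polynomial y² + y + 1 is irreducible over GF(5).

Write g(y) = y² + y + 1.
Check for roots in GF(5): g(0) = 1; g(1) = 3; g(2) = 2; g(3) = 3; g(4) = 1.
No roots. A degree-2 polynomial over a field with no linear factor is irreducible.

Yes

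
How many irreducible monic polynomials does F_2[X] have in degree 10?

99

Gauss's count: N_{2}(10) = (1/10) Σ_{d|10} μ(10/d)·2^d.
Divisors of 10: 1, 2, 5, 10; μ(10/d) for each: 1, -1, -1, 1.
Σ = 2^1 − 2^2 − 2^5 + 2^10 = 990.
N = 990/10 = 99.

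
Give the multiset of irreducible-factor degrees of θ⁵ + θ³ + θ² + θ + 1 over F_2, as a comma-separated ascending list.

5

Write h(θ) = θ⁵ + θ³ + θ² + θ + 1.
Roots in F_2: h(0) = 1; h(1) = 1.
Complete factorization: h(θ) = (θ⁵ + θ³ + θ² + θ + 1).
Factor degrees with multiplicity: 5 = 5.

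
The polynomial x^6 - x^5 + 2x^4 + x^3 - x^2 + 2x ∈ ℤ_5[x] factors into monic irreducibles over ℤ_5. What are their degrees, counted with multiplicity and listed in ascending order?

Write f(x) = x^6 - x^5 + 2x^4 + x^3 - x^2 + 2x.
Roots in ℤ_5: f(0) = 0 → root; f(1) = 4; f(2) = 2; f(3) = 2; f(4) = 0 → root.
Linear factors from roots: (x), (x + 1).
Complete factorization: f(x) = (x)·(x + 1)·(x^2 - x + 1)·(x^2 - x + 2).
Factor degrees with multiplicity: 1 + 1 + 2 + 2 = 6.

1, 1, 2, 2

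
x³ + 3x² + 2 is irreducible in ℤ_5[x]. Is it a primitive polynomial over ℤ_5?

Yes

Write f(x) = x³ + 3x² + 2.
|GF(5^3)^×| = 5^3 − 1 = 124. Prime factorization: 124 = 2^2·31.
f is primitive ⇔ x has order 124 in GF(5)[x]/(f), i.e. x^(124/q) ≠ 1 for each prime q | 124.
x^(62) mod f = 4.
x^(4) mod f = 4x² + 3x + 1.
None equal 1, so x has full order 124; f is primitive.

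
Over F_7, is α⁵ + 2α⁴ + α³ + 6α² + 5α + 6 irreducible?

Write g(α) = α⁵ + 2α⁴ + α³ + 6α² + 5α + 6.
Check for roots in F_7: g(0) = 6; g(1) = 0 → root; g(2) = 0 → root; g(3) = 3; g(4) = 0 → root; g(5) = 5; g(6) = 0 → root.
g(1) = 0, so (α − 1) divides g(α); g is reducible.

No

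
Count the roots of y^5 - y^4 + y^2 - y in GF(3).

Write h(y) = y^5 - y^4 + y^2 - y.
Evaluate at each of the 3 elements of GF(3):
h(0) = 0 → root; h(1) = 0 → root; h(2) = 0 → root.
Roots: {0, 1, 2}.

3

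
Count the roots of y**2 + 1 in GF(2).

Write g(y) = y**2 + 1.
Evaluate at each of the 2 elements of GF(2):
g(0) = 1; g(1) = 0 → root.
Roots: {1}.

1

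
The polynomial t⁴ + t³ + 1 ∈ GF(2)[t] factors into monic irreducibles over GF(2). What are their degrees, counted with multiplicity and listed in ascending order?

4

Write h(t) = t⁴ + t³ + 1.
Roots in GF(2): h(0) = 1; h(1) = 1.
Complete factorization: h(t) = (t⁴ + t³ + 1).
Factor degrees with multiplicity: 4 = 4.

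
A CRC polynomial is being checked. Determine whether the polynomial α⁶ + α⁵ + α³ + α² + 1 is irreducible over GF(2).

Write h(α) = α⁶ + α⁵ + α³ + α² + 1.
Check for roots in GF(2): h(0) = 1; h(1) = 1.
No roots, so no linear factors.
Monic irreducibles of degree 2 over GF(2): α² + α + 1.
None of them divide h (all give nonzero remainder).
Monic irreducibles of degree 3 over GF(2): α³ + α + 1, α³ + α² + 1.
None of them divide h (all give nonzero remainder).
No irreducible factor of degree ≤ 3 exists, so h is irreducible over GF(2).

Yes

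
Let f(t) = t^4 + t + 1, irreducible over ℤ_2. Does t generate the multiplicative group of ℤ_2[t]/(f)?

Yes

|GF(2^4)^×| = 2^4 − 1 = 15. Prime factorization: 15 = 3·5.
f is primitive ⇔ t has order 15 in GF(2)[t]/(f), i.e. t^(15/q) ≠ 1 for each prime q | 15.
t^(5) mod f = t^2 + t.
t^(3) mod f = t^3.
None equal 1, so t has full order 15; f is primitive.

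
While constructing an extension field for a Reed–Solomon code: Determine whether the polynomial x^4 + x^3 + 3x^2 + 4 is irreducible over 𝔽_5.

Write g(x) = x^4 + x^3 + 3x^2 + 4.
Check for roots in 𝔽_5: g(0) = 4; g(1) = 4; g(2) = 0 → root; g(3) = 4; g(4) = 2.
g(2) = 0, so (x − 2) divides g(x); g is reducible.

No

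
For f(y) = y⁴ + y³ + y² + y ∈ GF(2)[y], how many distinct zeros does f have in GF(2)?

Evaluate at each of the 2 elements of GF(2):
f(0) = 0 → root; f(1) = 0 → root.
Roots: {0, 1}.

2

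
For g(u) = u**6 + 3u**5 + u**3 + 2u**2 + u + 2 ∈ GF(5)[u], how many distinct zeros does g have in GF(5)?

Evaluate at each of the 5 elements of GF(5):
g(0) = 2; g(1) = 0 → root; g(2) = 0 → root; g(3) = 3; g(4) = 0 → root.
Roots: {1, 2, 4}.

3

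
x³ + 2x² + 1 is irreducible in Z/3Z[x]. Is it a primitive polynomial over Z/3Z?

Write f(x) = x³ + 2x² + 1.
|GF(3^3)^×| = 3^3 − 1 = 26. Prime factorization: 26 = 2·13.
f is primitive ⇔ x has order 26 in GF(3)[x]/(f), i.e. x^(26/q) ≠ 1 for each prime q | 26.
x^(13) mod f = 2.
x^(2) mod f = x².
None equal 1, so x has full order 26; f is primitive.

Yes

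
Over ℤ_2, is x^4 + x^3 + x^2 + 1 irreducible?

Write m(x) = x^4 + x^3 + x^2 + 1.
Check for roots in ℤ_2: m(0) = 1; m(1) = 0 → root.
m(1) = 0, so (x − 1) divides m(x); m is reducible.

No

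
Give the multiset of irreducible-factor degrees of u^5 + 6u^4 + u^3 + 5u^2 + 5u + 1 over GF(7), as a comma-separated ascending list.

Write g(u) = u^5 + 6u^4 + u^3 + 5u^2 + 5u + 1.
Complete factorization: g(u) = (u^2 + 5u + 5)·(u^3 + u^2 + 5u + 3).
Factor degrees with multiplicity: 2 + 3 = 5.

2, 3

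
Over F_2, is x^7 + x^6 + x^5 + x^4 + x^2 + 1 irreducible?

No

Write f(x) = x^7 + x^6 + x^5 + x^4 + x^2 + 1.
Check for roots in F_2: f(0) = 1; f(1) = 0 → root.
f(1) = 0, so (x − 1) divides f(x); f is reducible.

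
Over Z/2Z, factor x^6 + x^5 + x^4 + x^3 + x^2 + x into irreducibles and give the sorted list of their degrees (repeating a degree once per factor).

1, 1, 2, 2

Write g(x) = x^6 + x^5 + x^4 + x^3 + x^2 + x.
Roots in Z/2Z: g(0) = 0 → root; g(1) = 0 → root.
Linear factors from roots: (x), (x + 1).
Complete factorization: g(x) = (x)·(x + 1)·(x^2 + x + 1)^2.
Factor degrees with multiplicity: 1 + 1 + 2 + 2 = 6.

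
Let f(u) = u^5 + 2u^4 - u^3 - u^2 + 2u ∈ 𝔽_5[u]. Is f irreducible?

Check for roots in 𝔽_5: f(0) = 0 → root; f(1) = 3; f(2) = 1; f(3) = 0 → root; f(4) = 4.
f(0) = 0, so (u) divides f(u); f is reducible.

No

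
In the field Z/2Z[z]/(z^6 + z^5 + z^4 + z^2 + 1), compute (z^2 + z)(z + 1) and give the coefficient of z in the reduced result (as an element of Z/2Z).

Multiply in Z/2Z[z]: (z^2 + z)·(z + 1) = z^3 + z.
Reduced: z^3 + z.

1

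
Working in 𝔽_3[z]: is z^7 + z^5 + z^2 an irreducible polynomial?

Write P(z) = z^7 + z^5 + z^2.
Check for roots in 𝔽_3: P(0) = 0 → root; P(1) = 0 → root; P(2) = 2.
P(0) = 0, so (z) divides P(z); P is reducible.

No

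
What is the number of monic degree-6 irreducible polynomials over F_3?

116

Gauss's count: N_{3}(6) = (1/6) Σ_{d|6} μ(6/d)·3^d.
Divisors of 6: 1, 2, 3, 6; μ(6/d) for each: 1, -1, -1, 1.
Σ = 3^1 − 3^2 − 3^3 + 3^6 = 696.
N = 696/6 = 116.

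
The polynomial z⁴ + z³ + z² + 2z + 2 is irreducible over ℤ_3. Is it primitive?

Yes

Write f(z) = z⁴ + z³ + z² + 2z + 2.
|GF(3^4)^×| = 3^4 − 1 = 80. Prime factorization: 80 = 2^4·5.
f is primitive ⇔ z has order 80 in GF(3)[z]/(f), i.e. z^(80/q) ≠ 1 for each prime q | 80.
z^(40) mod f = 2.
z^(16) mod f = 2z³ + 1.
None equal 1, so z has full order 80; f is primitive.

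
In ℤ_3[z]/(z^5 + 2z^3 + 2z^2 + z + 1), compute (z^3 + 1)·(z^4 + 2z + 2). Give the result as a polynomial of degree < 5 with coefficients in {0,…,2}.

Multiply in ℤ_3[z]: (z^3 + 1)·(z^4 + 2z + 2) = z^7 + 2z^3 + 2z + 2.
Reduce using z^5 ≡ z^3 + z^2 + 2z + 2 (mod z^5 + 2z^3 + 2z^2 + z + 1).
Reduced: z^4 + 2z^3 + z + 1.

z^4 + 2z^3 + z + 1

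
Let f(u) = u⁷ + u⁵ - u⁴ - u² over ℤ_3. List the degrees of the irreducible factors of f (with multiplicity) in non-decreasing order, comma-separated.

Roots in ℤ_3: f(0) = 0 → root; f(1) = 0 → root; f(2) = 2.
Linear factors from roots: (u), (u - 1).
Complete factorization: f(u) = (u)^2·(u - 1)^3·(u² + 1).
Factor degrees with multiplicity: 1 + 1 + 1 + 1 + 1 + 2 = 7.

1, 1, 1, 1, 1, 2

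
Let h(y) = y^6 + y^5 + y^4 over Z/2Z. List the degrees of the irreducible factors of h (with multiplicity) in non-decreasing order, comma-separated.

Roots in Z/2Z: h(0) = 0 → root; h(1) = 1.
Linear factors from roots: (y).
Complete factorization: h(y) = (y)^4·(y^2 + y + 1).
Factor degrees with multiplicity: 1 + 1 + 1 + 1 + 2 = 6.

1, 1, 1, 1, 2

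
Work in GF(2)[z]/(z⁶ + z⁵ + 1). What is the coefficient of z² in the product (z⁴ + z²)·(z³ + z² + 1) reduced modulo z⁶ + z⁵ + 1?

1

Multiply in GF(2)[z]: (z⁴ + z²)·(z³ + z² + 1) = z⁷ + z⁶ + z⁵ + z².
Reduce using z⁶ ≡ z⁵ + 1 (mod z⁶ + z⁵ + 1).
Reduced: z⁵ + z² + z.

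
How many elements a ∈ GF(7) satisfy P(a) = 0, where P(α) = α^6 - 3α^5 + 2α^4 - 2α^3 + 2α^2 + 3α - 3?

2

Evaluate at each of the 7 elements of GF(7):
P(0) = 4; P(1) = 0 → root; P(2) = 2; P(3) = 6; P(4) = 0 → root; P(5) = 4; P(6) = 4.
Roots: {1, 4}.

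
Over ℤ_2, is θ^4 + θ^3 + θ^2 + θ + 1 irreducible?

Yes

Write h(θ) = θ^4 + θ^3 + θ^2 + θ + 1.
Check for roots in ℤ_2: h(0) = 1; h(1) = 1.
No roots, so no linear factors.
Monic irreducibles of degree 2 over GF(2): θ^2 + θ + 1.
None of them divide h (all give nonzero remainder).
No irreducible factor of degree ≤ 2 exists, so h is irreducible over GF(2).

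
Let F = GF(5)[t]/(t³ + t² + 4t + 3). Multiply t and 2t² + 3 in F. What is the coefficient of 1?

4

Multiply in GF(5)[t]: (t)·(2t² + 3) = 2t³ + 3t.
Reduce using t³ ≡ 4t² + t + 2 (mod t³ + t² + 4t + 3).
Reduced: 3t² + 4.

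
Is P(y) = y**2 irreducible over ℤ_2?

Check for roots in ℤ_2: P(0) = 0 → root; P(1) = 1.
P(0) = 0, so (y) divides P(y); P is reducible.

No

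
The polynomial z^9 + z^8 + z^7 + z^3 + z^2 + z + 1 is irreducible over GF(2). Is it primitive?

Write f(z) = z^9 + z^8 + z^7 + z^3 + z^2 + z + 1.
|GF(2^9)^×| = 2^9 − 1 = 511. Prime factorization: 511 = 7·73.
f is primitive ⇔ z has order 511 in GF(2)[z]/(f), i.e. z^(511/q) ≠ 1 for each prime q | 511.
z^(73) mod f = z^7 + z^6 + z^5 + z^4 + z^3.
z^(7) mod f = z^7.
None equal 1, so z has full order 511; f is primitive.

Yes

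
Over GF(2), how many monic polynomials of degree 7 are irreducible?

18

Gauss's count: N_{2}(7) = (1/7) Σ_{d|7} μ(7/d)·2^d.
Divisors of 7: 1, 7; μ(7/d) for each: -1, 1.
Σ = − 2^1 + 2^7 = 126.
N = 126/7 = 18.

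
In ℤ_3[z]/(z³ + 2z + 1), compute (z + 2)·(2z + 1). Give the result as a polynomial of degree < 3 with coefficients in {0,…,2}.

2z^2 + 2z + 2

Multiply in ℤ_3[z]: (z + 2)·(2z + 1) = 2z² + 2z + 2.
Reduced: 2z² + 2z + 2.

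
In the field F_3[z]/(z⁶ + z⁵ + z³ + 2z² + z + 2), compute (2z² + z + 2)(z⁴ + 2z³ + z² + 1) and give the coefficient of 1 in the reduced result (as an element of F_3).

1

Multiply in F_3[z]: (2z² + z + 2)·(z⁴ + 2z³ + z² + 1) = 2z⁶ + 2z⁵ + 2z³ + z² + z + 2.
Reduce using z⁶ ≡ 2z⁵ + 2z³ + z² + 2z + 1 (mod z⁶ + z⁵ + z³ + 2z² + z + 2).
Reduced: 2z + 1.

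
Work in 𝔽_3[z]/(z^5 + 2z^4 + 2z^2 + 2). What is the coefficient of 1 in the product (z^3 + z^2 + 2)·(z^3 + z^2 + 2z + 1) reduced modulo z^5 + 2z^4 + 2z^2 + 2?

2

Multiply in 𝔽_3[z]: (z^3 + z^2 + 2)·(z^3 + z^2 + 2z + 1) = z^6 + 2z^5 + 2z^3 + z + 2.
Reduce using z^5 ≡ z^4 + z^2 + 1 (mod z^5 + 2z^4 + 2z^2 + 2).
Reduced: 2z + 2.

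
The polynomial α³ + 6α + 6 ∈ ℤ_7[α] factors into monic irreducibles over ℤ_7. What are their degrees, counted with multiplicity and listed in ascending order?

1, 2

Write g(α) = α³ + 6α + 6.
Linear factors from roots: (α + 2).
Complete factorization: g(α) = (α + 2)·(α² + 5α + 3).
Factor degrees with multiplicity: 1 + 2 = 3.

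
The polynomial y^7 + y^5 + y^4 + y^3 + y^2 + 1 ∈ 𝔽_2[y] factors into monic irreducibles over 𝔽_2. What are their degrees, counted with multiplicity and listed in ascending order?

1, 2, 2, 2

Write g(y) = y^7 + y^5 + y^4 + y^3 + y^2 + 1.
Roots in 𝔽_2: g(0) = 1; g(1) = 0 → root.
Linear factors from roots: (y + 1).
Complete factorization: g(y) = (y + 1)·(y^2 + y + 1)^3.
Factor degrees with multiplicity: 1 + 2 + 2 + 2 = 7.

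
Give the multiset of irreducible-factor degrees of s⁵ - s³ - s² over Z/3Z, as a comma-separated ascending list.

Write f(s) = s⁵ - s³ - s².
Roots in Z/3Z: f(0) = 0 → root; f(1) = 2; f(2) = 2.
Linear factors from roots: (s).
Complete factorization: f(s) = (s)^2·(s³ - s - 1).
Factor degrees with multiplicity: 1 + 1 + 3 = 5.

1, 1, 3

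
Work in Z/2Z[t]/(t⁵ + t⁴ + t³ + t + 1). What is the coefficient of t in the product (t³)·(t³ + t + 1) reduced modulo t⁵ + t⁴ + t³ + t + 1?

Multiply in Z/2Z[t]: (t³)·(t³ + t + 1) = t⁶ + t⁴ + t³.
Reduce using t⁵ ≡ t⁴ + t³ + t + 1 (mod t⁵ + t⁴ + t³ + t + 1).
Reduced: t⁴ + t² + 1.

0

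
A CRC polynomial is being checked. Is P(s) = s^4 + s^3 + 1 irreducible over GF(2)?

Yes

Check for roots in GF(2): P(0) = 1; P(1) = 1.
No roots, so no linear factors.
Monic irreducibles of degree 2 over GF(2): s^2 + s + 1.
None of them divide P (all give nonzero remainder).
No irreducible factor of degree ≤ 2 exists, so P is irreducible over GF(2).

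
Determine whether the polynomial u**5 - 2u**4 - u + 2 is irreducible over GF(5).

No

Write h(u) = u**5 - 2u**4 - u + 2.
Check for roots in GF(5): h(0) = 2; h(1) = 0 → root; h(2) = 0 → root; h(3) = 0 → root; h(4) = 0 → root.
h(1) = 0, so (u − 1) divides h(u); h is reducible.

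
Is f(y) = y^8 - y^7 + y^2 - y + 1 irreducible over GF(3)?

Yes

Check for roots in GF(3): f(0) = 1; f(1) = 1; f(2) = 2.
No roots, so no linear factors.
Monic irreducibles of degree 2 over GF(3): y^2 + 1, y^2 + y - 1, y^2 - y - 1.
None of them divide f (all give nonzero remainder).
Degree-3 irreducible divisors: test the 8 monic irreducibles of degree 3 over GF(3).
None of them divide f (all give nonzero remainder).
Degree-4 irreducible divisors: test the 18 monic irreducibles of degree 4 over GF(3).
None of them divide f (all give nonzero remainder).
No irreducible factor of degree ≤ 4 exists, so f is irreducible over GF(3).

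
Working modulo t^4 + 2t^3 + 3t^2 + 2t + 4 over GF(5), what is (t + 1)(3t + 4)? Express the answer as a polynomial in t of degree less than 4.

Multiply in GF(5)[t]: (t + 1)·(3t + 4) = 3t^2 + 2t + 4.
Reduced: 3t^2 + 2t + 4.

3t^2 + 2t + 4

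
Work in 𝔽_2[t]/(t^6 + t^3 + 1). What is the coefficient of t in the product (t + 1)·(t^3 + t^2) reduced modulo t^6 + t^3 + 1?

Multiply in 𝔽_2[t]: (t + 1)·(t^3 + t^2) = t^4 + t^2.
Reduced: t^4 + t^2.

0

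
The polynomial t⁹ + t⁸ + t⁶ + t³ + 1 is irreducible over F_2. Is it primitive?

Write f(t) = t⁹ + t⁸ + t⁶ + t³ + 1.
|GF(2^9)^×| = 2^9 − 1 = 511. Prime factorization: 511 = 7·73.
f is primitive ⇔ t has order 511 in GF(2)[t]/(f), i.e. t^(511/q) ≠ 1 for each prime q | 511.
t^(73) mod f = 1
t^(7) mod f = t⁷.
Since t^(73) = 1, the order of t divides 73 < 511; not primitive.

No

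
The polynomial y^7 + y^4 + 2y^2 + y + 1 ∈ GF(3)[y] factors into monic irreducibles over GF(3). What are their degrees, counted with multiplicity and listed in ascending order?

Write g(y) = y^7 + y^4 + 2y^2 + y + 1.
Roots in GF(3): g(0) = 1; g(1) = 0 → root; g(2) = 2.
Linear factors from roots: (y + 2).
Complete factorization: g(y) = (y + 2)·(y^2 + y + 2)·(y^2 + 1)^2.
Factor degrees with multiplicity: 1 + 2 + 2 + 2 = 7.

1, 2, 2, 2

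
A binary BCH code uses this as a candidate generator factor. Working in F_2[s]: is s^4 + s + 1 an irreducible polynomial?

Yes

Write P(s) = s^4 + s + 1.
Check for roots in F_2: P(0) = 1; P(1) = 1.
No roots, so no linear factors.
Monic irreducibles of degree 2 over GF(2): s^2 + s + 1.
None of them divide P (all give nonzero remainder).
No irreducible factor of degree ≤ 2 exists, so P is irreducible over GF(2).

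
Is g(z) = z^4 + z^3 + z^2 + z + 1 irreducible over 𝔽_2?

Yes

Check for roots in 𝔽_2: g(0) = 1; g(1) = 1.
No roots, so no linear factors.
Monic irreducibles of degree 2 over GF(2): z^2 + z + 1.
None of them divide g (all give nonzero remainder).
No irreducible factor of degree ≤ 2 exists, so g is irreducible over GF(2).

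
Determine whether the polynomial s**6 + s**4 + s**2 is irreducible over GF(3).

No

Write g(s) = s**6 + s**4 + s**2.
Check for roots in GF(3): g(0) = 0 → root; g(1) = 0 → root; g(2) = 0 → root.
g(0) = 0, so (s) divides g(s); g is reducible.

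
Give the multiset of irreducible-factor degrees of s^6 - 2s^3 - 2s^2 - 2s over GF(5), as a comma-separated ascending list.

Write f(s) = s^6 - 2s^3 - 2s^2 - 2s.
Roots in GF(5): f(0) = 0 → root; f(1) = 0 → root; f(2) = 1; f(3) = 1; f(4) = 3.
Linear factors from roots: (s), (s - 1).
Complete factorization: f(s) = (s)·(s - 1)·(s^4 + s^3 + s^2 - s + 2).
Factor degrees with multiplicity: 1 + 1 + 4 = 6.

1, 1, 4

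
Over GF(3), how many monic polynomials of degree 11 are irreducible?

x^(3^11) − x is the product of all monic irreducibles of degree dividing 11; Möbius inversion gives N = (1/11) Σ μ(11/d)·3^d.
Divisors of 11: 1, 11; μ(11/d) for each: -1, 1.
Σ = − 3^1 + 3^11 = 177144.
N = 177144/11 = 16104.

16104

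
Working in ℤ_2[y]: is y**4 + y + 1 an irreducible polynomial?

Yes

Write g(y) = y**4 + y + 1.
Check for roots in ℤ_2: g(0) = 1; g(1) = 1.
No roots, so no linear factors.
Monic irreducibles of degree 2 over GF(2): y**2 + y + 1.
None of them divide g (all give nonzero remainder).
No irreducible factor of degree ≤ 2 exists, so g is irreducible over GF(2).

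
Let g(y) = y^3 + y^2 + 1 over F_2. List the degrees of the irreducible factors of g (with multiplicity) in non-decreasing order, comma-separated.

Roots in F_2: g(0) = 1; g(1) = 1.
Complete factorization: g(y) = (y^3 + y^2 + 1).
Factor degrees with multiplicity: 3 = 3.

3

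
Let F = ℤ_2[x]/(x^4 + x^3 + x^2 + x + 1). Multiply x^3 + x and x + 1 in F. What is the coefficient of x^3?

Multiply in ℤ_2[x]: (x^3 + x)·(x + 1) = x^4 + x^3 + x^2 + x.
Reduce using x^4 ≡ x^3 + x^2 + x + 1 (mod x^4 + x^3 + x^2 + x + 1).
Reduced: 1.

0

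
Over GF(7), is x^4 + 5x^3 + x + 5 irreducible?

No

Write g(x) = x^4 + 5x^3 + x + 5.
Check for roots in GF(7): g(0) = 5; g(1) = 5; g(2) = 0 → root; g(3) = 0 → root; g(4) = 4; g(5) = 0 → root; g(6) = 0 → root.
g(2) = 0, so (x − 2) divides g(x); g is reducible.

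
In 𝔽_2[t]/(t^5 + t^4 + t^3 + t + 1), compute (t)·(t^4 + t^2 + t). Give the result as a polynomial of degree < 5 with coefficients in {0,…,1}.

t^4 + t^2 + t + 1

Multiply in 𝔽_2[t]: (t)·(t^4 + t^2 + t) = t^5 + t^3 + t^2.
Reduce using t^5 ≡ t^4 + t^3 + t + 1 (mod t^5 + t^4 + t^3 + t + 1).
Reduced: t^4 + t^2 + t + 1.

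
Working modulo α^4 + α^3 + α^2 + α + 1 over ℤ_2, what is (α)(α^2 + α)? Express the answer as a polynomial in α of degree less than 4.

Multiply in ℤ_2[α]: (α)·(α^2 + α) = α^3 + α^2.
Reduced: α^3 + α^2.

α^3 + α^2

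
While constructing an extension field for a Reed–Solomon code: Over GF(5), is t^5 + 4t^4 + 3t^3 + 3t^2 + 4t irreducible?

Write m(t) = t^5 + 4t^4 + 3t^3 + 3t^2 + 4t.
Check for roots in GF(5): m(0) = 0 → root; m(1) = 0 → root; m(2) = 0 → root; m(3) = 2; m(4) = 4.
m(0) = 0, so (t) divides m(t); m is reducible.

No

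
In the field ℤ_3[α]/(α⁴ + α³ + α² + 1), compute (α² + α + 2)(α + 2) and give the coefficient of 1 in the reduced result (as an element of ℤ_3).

1

Multiply in ℤ_3[α]: (α² + α + 2)·(α + 2) = α³ + α + 1.
Reduced: α³ + α + 1.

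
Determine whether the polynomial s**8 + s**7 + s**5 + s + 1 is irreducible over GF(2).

Yes

Write P(s) = s**8 + s**7 + s**5 + s + 1.
Check for roots in GF(2): P(0) = 1; P(1) = 1.
No roots, so no linear factors.
Monic irreducibles of degree 2 over GF(2): s**2 + s + 1.
None of them divide P (all give nonzero remainder).
Monic irreducibles of degree 3 over GF(2): s**3 + s + 1, s**3 + s**2 + 1.
None of them divide P (all give nonzero remainder).
Monic irreducibles of degree 4 over GF(2): s**4 + s + 1, s**4 + s**3 + 1, s**4 + s**3 + s**2 + s + 1.
None of them divide P (all give nonzero remainder).
No irreducible factor of degree ≤ 4 exists, so P is irreducible over GF(2).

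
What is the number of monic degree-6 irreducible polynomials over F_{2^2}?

Gauss's count: N_{4}(6) = (1/6) Σ_{d|6} μ(6/d)·4^d.
Divisors of 6: 1, 2, 3, 6; μ(6/d) for each: 1, -1, -1, 1.
Σ = 4^1 − 4^2 − 4^3 + 4^6 = 4020.
N = 4020/6 = 670.

670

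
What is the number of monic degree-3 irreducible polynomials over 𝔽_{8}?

168

Gauss's count: N_{8}(3) = (1/3) Σ_{d|3} μ(3/d)·8^d.
Divisors of 3: 1, 3; μ(3/d) for each: -1, 1.
Σ = − 8^1 + 8^3 = 504.
N = 504/3 = 168.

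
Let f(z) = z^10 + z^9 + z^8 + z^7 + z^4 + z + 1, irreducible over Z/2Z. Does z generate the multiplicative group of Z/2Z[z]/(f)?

Yes

|GF(2^10)^×| = 2^10 − 1 = 1023. Prime factorization: 1023 = 3·11·31.
f is primitive ⇔ z has order 1023 in GF(2)[z]/(f), i.e. z^(1023/q) ≠ 1 for each prime q | 1023.
z^(341) mod f = z^8 + z^4 + z^3 + 1.
z^(93) mod f = z^8 + z^3 + z.
z^(33) mod f = z^6 + z^4 + z^2 + z.
None equal 1, so z has full order 1023; f is primitive.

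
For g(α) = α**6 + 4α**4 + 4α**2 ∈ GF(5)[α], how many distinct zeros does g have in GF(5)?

1

Evaluate at each of the 5 elements of GF(5):
g(0) = 0 → root; g(1) = 4; g(2) = 4; g(3) = 4; g(4) = 4.
Roots: {0}.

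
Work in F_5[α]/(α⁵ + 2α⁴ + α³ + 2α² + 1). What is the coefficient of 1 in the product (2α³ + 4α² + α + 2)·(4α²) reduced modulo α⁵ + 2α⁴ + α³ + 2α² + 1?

Multiply in F_5[α]: (2α³ + 4α² + α + 2)·(4α²) = 3α⁵ + α⁴ + 4α³ + 3α².
Reduce using α⁵ ≡ 3α⁴ + 4α³ + 3α² + 4 (mod α⁵ + 2α⁴ + α³ + 2α² + 1).
Reduced: α³ + 2α² + 2.

2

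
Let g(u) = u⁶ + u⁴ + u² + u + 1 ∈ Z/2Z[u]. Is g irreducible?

Yes

Check for roots in Z/2Z: g(0) = 1; g(1) = 1.
No roots, so no linear factors.
Monic irreducibles of degree 2 over GF(2): u² + u + 1.
None of them divide g (all give nonzero remainder).
Monic irreducibles of degree 3 over GF(2): u³ + u + 1, u³ + u² + 1.
None of them divide g (all give nonzero remainder).
No irreducible factor of degree ≤ 3 exists, so g is irreducible over GF(2).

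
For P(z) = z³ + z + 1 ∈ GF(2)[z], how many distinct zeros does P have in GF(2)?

Evaluate at each of the 2 elements of GF(2):
P(0) = 1; P(1) = 1.
No element is a root.

0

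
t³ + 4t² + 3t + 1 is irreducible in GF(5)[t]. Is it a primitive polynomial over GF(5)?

Write f(t) = t³ + 4t² + 3t + 1.
|GF(5^3)^×| = 5^3 − 1 = 124. Prime factorization: 124 = 2^2·31.
f is primitive ⇔ t has order 124 in GF(5)[t]/(f), i.e. t^(124/q) ≠ 1 for each prime q | 124.
t^(62) mod f = 1
t^(4) mod f = 3t² + t + 4.
Since t^(62) = 1, the order of t divides 62 < 124; not primitive.

No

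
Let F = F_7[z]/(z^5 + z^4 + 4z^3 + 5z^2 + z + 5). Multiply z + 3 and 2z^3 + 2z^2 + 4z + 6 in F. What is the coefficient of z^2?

3

Multiply in F_7[z]: (z + 3)·(2z^3 + 2z^2 + 4z + 6) = 2z^4 + z^3 + 3z^2 + 4z + 4.
Reduced: 2z^4 + z^3 + 3z^2 + 4z + 4.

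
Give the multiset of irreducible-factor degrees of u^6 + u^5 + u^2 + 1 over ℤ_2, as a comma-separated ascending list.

Write g(u) = u^6 + u^5 + u^2 + 1.
Roots in ℤ_2: g(0) = 1; g(1) = 0 → root.
Linear factors from roots: (u + 1).
Complete factorization: g(u) = (u + 1)·(u^2 + u + 1)·(u^3 + u^2 + 1).
Factor degrees with multiplicity: 1 + 2 + 3 = 6.

1, 2, 3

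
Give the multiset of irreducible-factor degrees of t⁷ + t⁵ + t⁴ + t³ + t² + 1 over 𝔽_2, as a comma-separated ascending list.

1, 2, 2, 2

Write f(t) = t⁷ + t⁵ + t⁴ + t³ + t² + 1.
Roots in 𝔽_2: f(0) = 1; f(1) = 0 → root.
Linear factors from roots: (t + 1).
Complete factorization: f(t) = (t + 1)·(t² + t + 1)^3.
Factor degrees with multiplicity: 1 + 2 + 2 + 2 = 7.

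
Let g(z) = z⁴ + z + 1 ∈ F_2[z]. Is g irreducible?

Yes

Check for roots in F_2: g(0) = 1; g(1) = 1.
No roots, so no linear factors.
Monic irreducibles of degree 2 over GF(2): z² + z + 1.
None of them divide g (all give nonzero remainder).
No irreducible factor of degree ≤ 2 exists, so g is irreducible over GF(2).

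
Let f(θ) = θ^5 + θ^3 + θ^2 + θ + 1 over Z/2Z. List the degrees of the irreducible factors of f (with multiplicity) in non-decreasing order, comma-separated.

5

Roots in Z/2Z: f(0) = 1; f(1) = 1.
Complete factorization: f(θ) = (θ^5 + θ^3 + θ^2 + θ + 1).
Factor degrees with multiplicity: 5 = 5.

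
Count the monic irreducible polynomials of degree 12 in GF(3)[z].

44220

x^(3^12) − x is the product of all monic irreducibles of degree dividing 12; Möbius inversion gives N = (1/12) Σ μ(12/d)·3^d.
Divisors of 12: 1, 2, 3, 4, 6, 12; μ(12/d) for each: 0, 1, 0, -1, -1, 1.
Σ = 3^2 − 3^4 − 3^6 + 3^12 = 530640.
N = 530640/12 = 44220.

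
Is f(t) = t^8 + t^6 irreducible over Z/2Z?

No

Check for roots in Z/2Z: f(0) = 0 → root; f(1) = 0 → root.
f(0) = 0, so (t) divides f(t); f is reducible.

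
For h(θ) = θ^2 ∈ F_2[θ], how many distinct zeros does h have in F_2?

Evaluate at each of the 2 elements of F_2:
h(0) = 0 → root; h(1) = 1.
Roots: {0}.

1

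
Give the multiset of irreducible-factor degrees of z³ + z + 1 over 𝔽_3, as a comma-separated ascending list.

1, 2

Write f(z) = z³ + z + 1.
Roots in 𝔽_3: f(0) = 1; f(1) = 0 → root; f(2) = 2.
Linear factors from roots: (z - 1).
Complete factorization: f(z) = (z - 1)·(z² + z - 1).
Factor degrees with multiplicity: 1 + 2 = 3.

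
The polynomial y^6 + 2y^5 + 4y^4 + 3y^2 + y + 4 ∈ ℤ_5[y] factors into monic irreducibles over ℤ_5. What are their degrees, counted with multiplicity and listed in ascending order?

Write h(y) = y^6 + 2y^5 + 4y^4 + 3y^2 + y + 4.
Roots in ℤ_5: h(0) = 4; h(1) = 0 → root; h(2) = 0 → root; h(3) = 3; h(4) = 4.
Linear factors from roots: (y + 4), (y + 3).
Complete factorization: h(y) = (y + 3)·(y + 4)·(y^2 + y + 1)·(y^2 + 4y + 2).
Factor degrees with multiplicity: 1 + 1 + 2 + 2 = 6.

1, 1, 2, 2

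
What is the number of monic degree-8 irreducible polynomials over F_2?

30

The number of monic irreducibles of degree 8 over GF(2) is (1/8)·Σ_{d∣8} μ(8/d) 2^d.
Divisors of 8: 1, 2, 4, 8; μ(8/d) for each: 0, 0, -1, 1.
Σ = − 2^4 + 2^8 = 240.
N = 240/8 = 30.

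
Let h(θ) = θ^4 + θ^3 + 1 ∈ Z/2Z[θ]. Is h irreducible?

Check for roots in Z/2Z: h(0) = 1; h(1) = 1.
No roots, so no linear factors.
Monic irreducibles of degree 2 over GF(2): θ^2 + θ + 1.
None of them divide h (all give nonzero remainder).
No irreducible factor of degree ≤ 2 exists, so h is irreducible over GF(2).

Yes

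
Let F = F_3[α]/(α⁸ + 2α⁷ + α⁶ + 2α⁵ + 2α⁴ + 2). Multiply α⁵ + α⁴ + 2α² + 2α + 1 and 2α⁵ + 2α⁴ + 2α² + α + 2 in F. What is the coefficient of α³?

Multiply in F_3[α]: (α⁵ + α⁴ + 2α² + 2α + 1)·(2α⁵ + 2α⁴ + 2α² + α + 2) = 2α¹⁰ + α⁹ + 2α⁸ + 2α⁶ + 2α⁴ + 2α² + 2α + 2.
Reduce using α⁸ ≡ α⁷ + 2α⁶ + α⁵ + α⁴ + 1 (mod α⁸ + 2α⁷ + α⁶ + 2α⁵ + 2α⁴ + 2).
Reduced: 2α⁷ + α⁶ + 2α⁴ + α² + 2α + 2.

0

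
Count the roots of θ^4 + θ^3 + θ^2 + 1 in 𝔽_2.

1

Write h(θ) = θ^4 + θ^3 + θ^2 + 1.
Evaluate at each of the 2 elements of 𝔽_2:
h(0) = 1; h(1) = 0 → root.
Roots: {1}.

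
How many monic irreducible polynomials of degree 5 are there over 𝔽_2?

6

Gauss's count: N_{2}(5) = (1/5) Σ_{d|5} μ(5/d)·2^d.
Divisors of 5: 1, 5; μ(5/d) for each: -1, 1.
Σ = − 2^1 + 2^5 = 30.
N = 30/5 = 6.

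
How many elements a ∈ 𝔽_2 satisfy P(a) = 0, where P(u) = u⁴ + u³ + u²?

Evaluate at each of the 2 elements of 𝔽_2:
P(0) = 0 → root; P(1) = 1.
Roots: {0}.

1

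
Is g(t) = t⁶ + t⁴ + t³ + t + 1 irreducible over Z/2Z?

Check for roots in Z/2Z: g(0) = 1; g(1) = 1.
No roots, so no linear factors.
Monic irreducibles of degree 2 over GF(2): t² + t + 1.
None of them divide g (all give nonzero remainder).
Monic irreducibles of degree 3 over GF(2): t³ + t + 1, t³ + t² + 1.
None of them divide g (all give nonzero remainder).
No irreducible factor of degree ≤ 3 exists, so g is irreducible over GF(2).

Yes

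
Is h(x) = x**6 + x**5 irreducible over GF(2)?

No

Check for roots in GF(2): h(0) = 0 → root; h(1) = 0 → root.
h(0) = 0, so (x) divides h(x); h is reducible.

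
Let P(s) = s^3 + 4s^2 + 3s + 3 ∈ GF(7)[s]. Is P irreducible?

Check for roots in GF(7): P(0) = 3; P(1) = 4; P(2) = 5; P(3) = 5; P(4) = 3; P(5) = 5; P(6) = 3.
No roots. A degree-3 polynomial over a field with no linear factor is irreducible.

Yes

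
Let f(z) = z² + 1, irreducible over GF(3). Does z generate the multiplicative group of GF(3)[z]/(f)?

No

|GF(3^2)^×| = 3^2 − 1 = 8. Prime factorization: 8 = 2^3.
f is primitive ⇔ z has order 8 in GF(3)[z]/(f), i.e. z^(8/q) ≠ 1 for each prime q | 8.
z^(4) mod f = 1
Since z^(4) = 1, the order of z divides 4 < 8; not primitive.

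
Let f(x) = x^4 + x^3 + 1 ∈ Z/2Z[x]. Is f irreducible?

Check for roots in Z/2Z: f(0) = 1; f(1) = 1.
No roots, so no linear factors.
Monic irreducibles of degree 2 over GF(2): x^2 + x + 1.
None of them divide f (all give nonzero remainder).
No irreducible factor of degree ≤ 2 exists, so f is irreducible over GF(2).

Yes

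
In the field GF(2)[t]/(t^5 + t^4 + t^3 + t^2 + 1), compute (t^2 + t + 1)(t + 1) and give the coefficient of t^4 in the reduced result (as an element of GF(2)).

0

Multiply in GF(2)[t]: (t^2 + t + 1)·(t + 1) = t^3 + 1.
Reduced: t^3 + 1.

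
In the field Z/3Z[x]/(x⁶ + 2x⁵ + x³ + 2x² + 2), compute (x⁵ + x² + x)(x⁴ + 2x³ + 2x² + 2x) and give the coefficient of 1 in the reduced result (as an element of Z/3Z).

1

Multiply in Z/3Z[x]: (x⁵ + x² + x)·(x⁴ + 2x³ + 2x² + 2x) = x⁹ + 2x⁸ + 2x⁷ + x⁴ + x³ + 2x².
Reduce using x⁶ ≡ x⁵ + 2x³ + x² + 1 (mod x⁶ + 2x⁵ + x³ + 2x² + 2).
Reduced: 2x⁵ + 2x⁴ + 2x + 1.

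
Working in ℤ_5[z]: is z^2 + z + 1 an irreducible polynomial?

Yes

Write P(z) = z^2 + z + 1.
Check for roots in ℤ_5: P(0) = 1; P(1) = 3; P(2) = 2; P(3) = 3; P(4) = 1.
No roots. A degree-2 polynomial over a field with no linear factor is irreducible.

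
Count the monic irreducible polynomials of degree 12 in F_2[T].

By the necklace-counting formula, N_2(12) = (1/12) Σ_{d|12} μ(12/d)·2^d.
Divisors of 12: 1, 2, 3, 4, 6, 12; μ(12/d) for each: 0, 1, 0, -1, -1, 1.
Σ = 2^2 − 2^4 − 2^6 + 2^12 = 4020.
N = 4020/12 = 335.

335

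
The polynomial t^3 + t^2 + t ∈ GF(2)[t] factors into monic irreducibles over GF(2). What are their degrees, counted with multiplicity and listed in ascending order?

Write h(t) = t^3 + t^2 + t.
Roots in GF(2): h(0) = 0 → root; h(1) = 1.
Linear factors from roots: (t).
Complete factorization: h(t) = (t)·(t^2 + t + 1).
Factor degrees with multiplicity: 1 + 2 = 3.

1, 2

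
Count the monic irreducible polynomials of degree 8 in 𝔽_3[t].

The number of monic irreducibles of degree 8 over GF(3) is (1/8)·Σ_{d∣8} μ(8/d) 3^d.
Divisors of 8: 1, 2, 4, 8; μ(8/d) for each: 0, 0, -1, 1.
Σ = − 3^4 + 3^8 = 6480.
N = 6480/8 = 810.

810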